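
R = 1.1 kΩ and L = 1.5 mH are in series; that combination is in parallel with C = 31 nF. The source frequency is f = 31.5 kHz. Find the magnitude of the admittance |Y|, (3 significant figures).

5.97 mS

ω = 2πf = 197900 rad/s
X_L = ωL = 297 Ω
X_C = 1/(ωC) = 163 Ω
Branch 1 (R+jX_L): Z₁ = 1100 + j297 Ω, |Z₁| = 1140 Ω
Branch 2 (−jX_C): Z₂ = −j163 Ω
Parallel: Z = Z₁Z₂/(Z₁+Z₂), |Z| = 168 Ω, ∠Z = -81.8°
|Y| = 1/|Z| = 5.97 mS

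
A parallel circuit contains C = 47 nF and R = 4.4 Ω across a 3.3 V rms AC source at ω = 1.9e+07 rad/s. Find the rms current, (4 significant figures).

X_C = 1/(ωC) = 1.120 Ω
Parallel: admittances add. Y = 1/R + jωC
Y = (0.2273 + j0.8930) S
|Y| = 0.9215 S → |Z| = 1/|Y| = 1.085 Ω, ∠Z = −∠Y = -75.72°
I = V/|Z| = 3.3/1.085 = 3.041 A

3.041 A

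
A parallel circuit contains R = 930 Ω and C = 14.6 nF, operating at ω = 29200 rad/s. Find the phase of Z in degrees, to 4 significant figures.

X_C = 1/(ωC) = 2346 Ω
Parallel: admittances add. Y = 1/R + jωC
Y = (0.001075 + j0.0004263) S
|Y| = 0.001157 S → |Z| = 1/|Y| = 864.5 Ω, ∠Z = −∠Y = -21.63°

-21.63°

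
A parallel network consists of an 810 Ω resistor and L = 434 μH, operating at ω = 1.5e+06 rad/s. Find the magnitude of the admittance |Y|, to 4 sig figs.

1.971 mS

X_L = ωL = 651.0 Ω
Parallel: admittances add. Y = 1/R + 1/(jωL)
Y = (0.001235 − j0.001536) S
|Y| = 0.001971 S → |Z| = 1/|Y| = 507.4 Ω, ∠Z = −∠Y = 51.21°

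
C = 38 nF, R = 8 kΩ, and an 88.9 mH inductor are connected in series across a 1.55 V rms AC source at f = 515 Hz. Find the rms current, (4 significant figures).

138.3 μA

ω = 2πf = 3236 rad/s
X_L = ωL = 287.7 Ω
X_C = 1/(ωC) = 8133 Ω
Net reactance X = X_L − X_C = -7845 Ω
Z = 8000 − j7845 Ω
|Z| = √(8000² + 7845²) = 11200 Ω
I = V/|Z| = 1.55/11200 = 138.3 μA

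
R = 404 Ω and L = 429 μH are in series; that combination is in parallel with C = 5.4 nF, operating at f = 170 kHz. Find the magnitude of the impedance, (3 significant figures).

214 Ω

ω = 2πf = 1.068e+06 rad/s
X_L = ωL = 458 Ω
X_C = 1/(ωC) = 173 Ω
Branch 1 (R+jX_L): Z₁ = 404 + j458 Ω, |Z₁| = 611 Ω
Branch 2 (−jX_C): Z₂ = −j173 Ω
Parallel: Z = Z₁Z₂/(Z₁+Z₂), |Z| = 214 Ω, ∠Z = -76.6°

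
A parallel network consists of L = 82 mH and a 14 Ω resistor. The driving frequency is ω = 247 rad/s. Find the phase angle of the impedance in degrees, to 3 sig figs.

X_L = ωL = 20.3 Ω
Parallel: admittances add. Y = 1/R + 1/(jωL)
Y = (0.0714 − j0.0494) S
|Y| = 0.0868 S → |Z| = 1/|Y| = 11.5 Ω, ∠Z = −∠Y = 34.7°

34.7°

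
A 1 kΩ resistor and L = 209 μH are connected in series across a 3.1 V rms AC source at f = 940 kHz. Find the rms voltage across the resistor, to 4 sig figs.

1.951 V

ω = 2πf = 5.906e+06 rad/s
X_L = ωL = 1234 Ω
Z = 1000 + j1234 Ω
|Z| = √(1000² + 1234²) = 1589 Ω
I = V/|Z| = 1.951 mA
V_R = I·|Z_R| = 0.001951 × 1000 = 1.951 V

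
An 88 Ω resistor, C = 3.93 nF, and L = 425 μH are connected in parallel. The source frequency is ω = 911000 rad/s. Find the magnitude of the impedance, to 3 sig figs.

87.7 Ω

X_L = ωL = 387 Ω
X_C = 1/(ωC) = 279 Ω
Parallel: admittances add. Y = 1/R + 1/(jωL) + jωC
Y = (0.0114 + j0.000997) S
|Y| = 0.0114 S → |Z| = 1/|Y| = 87.7 Ω, ∠Z = −∠Y = -5.02°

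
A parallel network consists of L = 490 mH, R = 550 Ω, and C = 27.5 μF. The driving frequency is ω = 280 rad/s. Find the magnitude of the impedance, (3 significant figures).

536 Ω

X_L = ωL = 137 Ω
X_C = 1/(ωC) = 130 Ω
Parallel: admittances add. Y = 1/R + 1/(jωL) + jωC
Y = (0.00182 + j0.000411) S
|Y| = 0.00186 S → |Z| = 1/|Y| = 536 Ω, ∠Z = −∠Y = -12.7°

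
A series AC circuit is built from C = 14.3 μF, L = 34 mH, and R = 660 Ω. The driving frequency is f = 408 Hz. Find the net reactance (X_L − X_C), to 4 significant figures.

ω = 2πf = 2564 rad/s
X_L = ωL = 87.16 Ω
X_C = 1/(ωC) = 27.28 Ω
X = 87.16 − 27.28 = 59.88 Ω

59.88 Ω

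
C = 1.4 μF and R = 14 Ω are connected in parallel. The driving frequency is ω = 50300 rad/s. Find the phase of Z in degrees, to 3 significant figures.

X_C = 1/(ωC) = 14.2 Ω
Parallel: admittances add. Y = 1/R + jωC
Y = (0.0714 + j0.0704) S
|Y| = 0.100 S → |Z| = 1/|Y| = 9.97 Ω, ∠Z = −∠Y = -44.6°

-44.6°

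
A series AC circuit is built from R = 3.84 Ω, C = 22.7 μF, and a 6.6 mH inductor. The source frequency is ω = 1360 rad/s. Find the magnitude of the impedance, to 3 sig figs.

23.7 Ω

X_L = ωL = 8.98 Ω
X_C = 1/(ωC) = 32.4 Ω
Net reactance X = X_L − X_C = -23.4 Ω
Z = 3.84 − j23.4 Ω
|Z| = √(3.84² + 23.4²) = 23.7 Ω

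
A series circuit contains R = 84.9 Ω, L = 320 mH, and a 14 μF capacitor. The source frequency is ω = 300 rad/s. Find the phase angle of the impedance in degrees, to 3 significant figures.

-59.1°

X_L = ωL = 96.0 Ω
X_C = 1/(ωC) = 238 Ω
Net reactance X = X_L − X_C = -142 Ω
Z = 84.9 − j142 Ω
|Z| = √(84.9² + 142²) = 166 Ω
∠Z = arctan(-142/84.9) = -59.1°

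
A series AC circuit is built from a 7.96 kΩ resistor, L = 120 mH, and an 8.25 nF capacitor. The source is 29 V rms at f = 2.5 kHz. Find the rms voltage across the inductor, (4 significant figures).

ω = 2πf = 15710 rad/s
X_L = ωL = 1885 Ω
X_C = 1/(ωC) = 7717 Ω
Net reactance X = X_L − X_C = -5832 Ω
Z = 7960 − j5832 Ω
|Z| = √(7960² + 5832²) = 9868 Ω
I = V/|Z| = 2.939 mA
V_L = I·|Z_L| = 0.002939 × 1885 = 5.540 V

5.540 V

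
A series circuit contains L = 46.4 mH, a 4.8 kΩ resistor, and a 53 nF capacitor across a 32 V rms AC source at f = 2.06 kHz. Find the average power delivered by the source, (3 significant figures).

207 mW

ω = 2πf = 12940 rad/s
X_L = ωL = 601 Ω
X_C = 1/(ωC) = 1460 Ω
Net reactance X = X_L − X_C = -857 Ω
Z = 4800 − j857 Ω
|Z| = √(4800² + 857²) = 4880 Ω
∠Z = arctan(-857/4800) = -10.1°
I = V/|Z| = 6.56 mA
P = VI cos φ = 32 × 0.00656 × cos(-10.1°) = 207 mW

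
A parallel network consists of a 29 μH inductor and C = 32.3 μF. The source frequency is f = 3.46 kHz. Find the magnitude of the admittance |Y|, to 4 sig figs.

ω = 2πf = 21740 rad/s
X_L = ωL = 0.6305 Ω
X_C = 1/(ωC) = 1.424 Ω
Parallel: admittances add. Y = 1/(jωL) + jωC
Y = (0 − j0.8840) S
|Y| = 0.8840 S → |Z| = 1/|Y| = 1.131 Ω, ∠Z = −∠Y = 90.00°

884.0 mS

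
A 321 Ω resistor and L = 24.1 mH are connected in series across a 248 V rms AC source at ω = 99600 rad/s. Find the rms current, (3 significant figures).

X_L = ωL = 2400 Ω
Z = 321 + j2400 Ω
|Z| = √(321² + 2400²) = 2420 Ω
I = V/|Z| = 248/2420 = 102 mA

102 mA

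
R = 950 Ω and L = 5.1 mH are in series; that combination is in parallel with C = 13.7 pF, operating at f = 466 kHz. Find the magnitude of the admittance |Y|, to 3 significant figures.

26.9 μS

ω = 2πf = 2.928e+06 rad/s
X_L = ωL = 14900 Ω
X_C = 1/(ωC) = 24900 Ω
Branch 1 (R+jX_L): Z₁ = 950 + j14900 Ω, |Z₁| = 15000 Ω
Branch 2 (−jX_C): Z₂ = −j24900 Ω
Parallel: Z = Z₁Z₂/(Z₁+Z₂), |Z| = 37100 Ω, ∠Z = 80.9°
|Y| = 1/|Z| = 26.9 μS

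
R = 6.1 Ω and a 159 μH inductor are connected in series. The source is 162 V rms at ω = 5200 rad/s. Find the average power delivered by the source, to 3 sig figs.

4.22 kW

X_L = ωL = 0.827 Ω
Z = 6.10 + j0.827 Ω
|Z| = √(6.10² + 0.827²) = 6.16 Ω
∠Z = arctan(0.827/6.10) = 7.72°
I = V/|Z| = 26.3 A
P = VI cos φ = 162 × 26.3 × cos(7.72°) = 4.22 kW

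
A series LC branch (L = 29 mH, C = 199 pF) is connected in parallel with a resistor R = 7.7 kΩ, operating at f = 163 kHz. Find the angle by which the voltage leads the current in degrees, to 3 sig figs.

ω = 2πf = 1.024e+06 rad/s
X_L = ωL = 29700 Ω
X_C = 1/(ωC) = 4910 Ω
Branch 1: Z₁ = R = 7700 Ω
Branch 2 (series LC): Z₂ = j(X_L − X_C) = j24800 Ω
Parallel: Z = Z₁Z₂/(Z₁+Z₂), |Z| = 7350 Ω, ∠Z = 17.3°

17.3°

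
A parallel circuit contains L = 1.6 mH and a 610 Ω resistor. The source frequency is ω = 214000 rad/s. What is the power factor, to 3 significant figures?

0.489

X_L = ωL = 342 Ω
Parallel: admittances add. Y = 1/R + 1/(jωL)
Y = (0.00164 − j0.00292) S
|Y| = 0.00335 S → |Z| = 1/|Y| = 299 Ω, ∠Z = −∠Y = 60.7°
cos φ = cos(60.7°) = 0.489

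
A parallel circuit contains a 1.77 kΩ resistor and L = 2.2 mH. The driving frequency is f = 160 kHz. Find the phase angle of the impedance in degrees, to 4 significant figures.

38.67°

ω = 2πf = 1.005e+06 rad/s
X_L = ωL = 2212 Ω
Parallel: admittances add. Y = 1/R + 1/(jωL)
Y = (0.0005650 − j0.0004521) S
|Y| = 0.0007236 S → |Z| = 1/|Y| = 1382 Ω, ∠Z = −∠Y = 38.67°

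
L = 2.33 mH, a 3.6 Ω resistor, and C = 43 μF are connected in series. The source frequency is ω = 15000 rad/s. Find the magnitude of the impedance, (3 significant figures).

33.6 Ω

X_L = ωL = 35.0 Ω
X_C = 1/(ωC) = 1.55 Ω
Net reactance X = X_L − X_C = 33.4 Ω
Z = 3.60 + j33.4 Ω
|Z| = √(3.60² + 33.4²) = 33.6 Ω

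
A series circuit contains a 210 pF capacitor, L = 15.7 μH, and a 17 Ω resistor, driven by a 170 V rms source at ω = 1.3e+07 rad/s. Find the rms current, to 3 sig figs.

1.04 A

X_L = ωL = 204 Ω
X_C = 1/(ωC) = 366 Ω
Net reactance X = X_L − X_C = -162 Ω
Z = 17.0 − j162 Ω
|Z| = √(17.0² + 162²) = 163 Ω
I = V/|Z| = 170/163 = 1.04 A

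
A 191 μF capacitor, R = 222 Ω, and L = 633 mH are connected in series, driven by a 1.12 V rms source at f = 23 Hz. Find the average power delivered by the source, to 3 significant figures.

ω = 2πf = 144.5 rad/s
X_L = ωL = 91.5 Ω
X_C = 1/(ωC) = 36.2 Ω
Net reactance X = X_L − X_C = 55.2 Ω
Z = 222 + j55.2 Ω
|Z| = √(222² + 55.2²) = 229 Ω
∠Z = arctan(55.2/222) = 14.0°
I = V/|Z| = 4.90 mA
P = VI cos φ = 1.12 × 0.00490 × cos(14.0°) = 5.32 mW

5.32 mW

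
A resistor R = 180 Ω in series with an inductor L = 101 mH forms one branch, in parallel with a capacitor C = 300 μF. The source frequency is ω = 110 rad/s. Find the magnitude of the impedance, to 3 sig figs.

X_L = ωL = 11.1 Ω
X_C = 1/(ωC) = 30.3 Ω
Branch 1 (R+jX_L): Z₁ = 180 + j11.1 Ω, |Z₁| = 180 Ω
Branch 2 (−jX_C): Z₂ = −j30.3 Ω
Parallel: Z = Z₁Z₂/(Z₁+Z₂), |Z| = 30.2 Ω, ∠Z = -80.4°

30.2 Ω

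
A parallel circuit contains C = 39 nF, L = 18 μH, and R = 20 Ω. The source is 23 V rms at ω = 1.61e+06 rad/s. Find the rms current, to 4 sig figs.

X_L = ωL = 28.98 Ω
X_C = 1/(ωC) = 15.93 Ω
Parallel: admittances add. Y = 1/R + 1/(jωL) + jωC
Y = (0.05000 + j0.02828) S
|Y| = 0.05745 S → |Z| = 1/|Y| = 17.41 Ω, ∠Z = −∠Y = -29.50°
I = V/|Z| = 23/17.41 = 1.321 A

1.321 A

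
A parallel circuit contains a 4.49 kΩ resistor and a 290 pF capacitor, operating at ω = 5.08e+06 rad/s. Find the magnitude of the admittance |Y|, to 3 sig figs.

X_C = 1/(ωC) = 679 Ω
Parallel: admittances add. Y = 1/R + jωC
Y = (0.000223 + j0.00147) S
|Y| = 0.00149 S → |Z| = 1/|Y| = 671 Ω, ∠Z = −∠Y = -81.4°

1.49 mS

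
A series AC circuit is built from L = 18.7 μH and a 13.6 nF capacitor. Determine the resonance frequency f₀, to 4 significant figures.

ω₀ = 1/√(LC) = 1/√(1.87e-05 × 1.36e-08) = 1.983e+06 rad/s
f₀ = ω₀/(2π) = 315.6 kHz

315.6 kHz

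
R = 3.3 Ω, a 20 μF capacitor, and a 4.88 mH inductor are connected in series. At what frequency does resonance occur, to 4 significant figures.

509.4 Hz

ω₀ = 1/√(LC) = 1/√(0.00488 × 2e-05) = 3201 rad/s
f₀ = ω₀/(2π) = 509.4 Hz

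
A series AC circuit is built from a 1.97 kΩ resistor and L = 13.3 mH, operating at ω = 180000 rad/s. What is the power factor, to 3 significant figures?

X_L = ωL = 2390 Ω
Z = 1970 + j2390 Ω
|Z| = √(1970² + 2390²) = 3100 Ω
∠Z = arctan(2390/1970) = 50.5°
cos φ = cos(50.5°) = 0.635

0.635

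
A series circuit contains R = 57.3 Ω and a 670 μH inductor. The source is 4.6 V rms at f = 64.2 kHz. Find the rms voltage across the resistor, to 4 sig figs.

0.9541 V

ω = 2πf = 403400 rad/s
X_L = ωL = 270.3 Ω
Z = 57.30 + j270.3 Ω
|Z| = √(57.30² + 270.3²) = 276.3 Ω
I = V/|Z| = 16.65 mA
V_R = I·|Z_R| = 0.01665 × 57.30 = 0.9541 V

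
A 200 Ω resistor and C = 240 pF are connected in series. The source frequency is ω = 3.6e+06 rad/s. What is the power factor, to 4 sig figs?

0.1703

X_C = 1/(ωC) = 1157 Ω
Z = 200.0 − j1157 Ω
|Z| = √(200.0² + 1157²) = 1175 Ω
∠Z = arctan(-1157/200.0) = -80.20°
cos φ = cos(-80.20°) = 0.1703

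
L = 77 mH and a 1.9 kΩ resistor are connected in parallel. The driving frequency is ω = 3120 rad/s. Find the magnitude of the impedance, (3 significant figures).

X_L = ωL = 240 Ω
Parallel: admittances add. Y = 1/R + 1/(jωL)
Y = (0.000526 − j0.00416) S
|Y| = 0.00420 S → |Z| = 1/|Y| = 238 Ω, ∠Z = −∠Y = 82.8°

238 Ω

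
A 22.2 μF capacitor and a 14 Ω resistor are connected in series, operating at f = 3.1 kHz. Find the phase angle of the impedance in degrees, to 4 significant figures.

ω = 2πf = 19480 rad/s
X_C = 1/(ωC) = 2.313 Ω
Z = 14.00 − j2.313 Ω
|Z| = √(14.00² + 2.313²) = 14.19 Ω
∠Z = arctan(-2.313/14.00) = -9.380°

-9.380°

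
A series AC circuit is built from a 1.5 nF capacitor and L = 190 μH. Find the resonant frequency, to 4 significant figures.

298.1 kHz

ω₀ = 1/√(LC) = 1/√(0.00019 × 1.5e-09) = 1.873e+06 rad/s
f₀ = ω₀/(2π) = 298.1 kHz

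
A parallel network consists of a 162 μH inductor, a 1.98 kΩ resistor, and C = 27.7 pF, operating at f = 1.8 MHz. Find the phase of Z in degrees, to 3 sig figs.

ω = 2πf = 1.131e+07 rad/s
X_L = ωL = 1830 Ω
X_C = 1/(ωC) = 3190 Ω
Parallel: admittances add. Y = 1/R + 1/(jωL) + jωC
Y = (0.000505 − j0.000233) S
|Y| = 0.000556 S → |Z| = 1/|Y| = 1800 Ω, ∠Z = −∠Y = 24.7°

24.7°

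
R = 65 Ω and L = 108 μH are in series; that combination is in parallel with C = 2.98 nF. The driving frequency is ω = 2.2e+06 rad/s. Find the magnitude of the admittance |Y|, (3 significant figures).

2.85 mS

X_L = ωL = 238 Ω
X_C = 1/(ωC) = 153 Ω
Branch 1 (R+jX_L): Z₁ = 65.0 + j238 Ω, |Z₁| = 246 Ω
Branch 2 (−jX_C): Z₂ = −j153 Ω
Parallel: Z = Z₁Z₂/(Z₁+Z₂), |Z| = 351 Ω, ∠Z = -67.9°
|Y| = 1/|Z| = 2.85 mS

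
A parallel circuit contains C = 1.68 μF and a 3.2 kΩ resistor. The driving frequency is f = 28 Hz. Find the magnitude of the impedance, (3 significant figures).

ω = 2πf = 175.9 rad/s
X_C = 1/(ωC) = 3380 Ω
Parallel: admittances add. Y = 1/R + jωC
Y = (0.000313 + j0.000296) S
|Y| = 0.000430 S → |Z| = 1/|Y| = 2320 Ω, ∠Z = −∠Y = -43.4°

2320 Ω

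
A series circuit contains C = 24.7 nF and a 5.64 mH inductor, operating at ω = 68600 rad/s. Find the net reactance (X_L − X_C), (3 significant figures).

-203 Ω

X_L = ωL = 387 Ω
X_C = 1/(ωC) = 590 Ω
X = 387 − 590 = -203 Ω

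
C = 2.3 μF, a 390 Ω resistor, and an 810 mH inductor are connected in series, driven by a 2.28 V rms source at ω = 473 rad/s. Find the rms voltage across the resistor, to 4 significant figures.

X_L = ωL = 383.1 Ω
X_C = 1/(ωC) = 919.2 Ω
Net reactance X = X_L − X_C = -536.1 Ω
Z = 390.0 − j536.1 Ω
|Z| = √(390.0² + 536.1²) = 662.9 Ω
I = V/|Z| = 3.439 mA
V_R = I·|Z_R| = 0.003439 × 390.0 = 1.341 V

1.341 V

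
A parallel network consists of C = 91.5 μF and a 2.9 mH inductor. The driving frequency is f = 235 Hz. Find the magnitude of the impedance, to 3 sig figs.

10.2 Ω

ω = 2πf = 1477 rad/s
X_L = ωL = 4.28 Ω
X_C = 1/(ωC) = 7.40 Ω
Parallel: admittances add. Y = 1/(jωL) + jωC
Y = (0 − j0.0984) S
|Y| = 0.0984 S → |Z| = 1/|Y| = 10.2 Ω, ∠Z = −∠Y = 90.0°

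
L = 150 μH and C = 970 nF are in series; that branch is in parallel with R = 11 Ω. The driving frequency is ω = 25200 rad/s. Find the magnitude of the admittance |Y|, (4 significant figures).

X_L = ωL = 3.780 Ω
X_C = 1/(ωC) = 40.91 Ω
Branch 1: Z₁ = R = 11.00 Ω
Branch 2 (series LC): Z₂ = j(X_L − X_C) = −j37.13 Ω
Parallel: Z = Z₁Z₂/(Z₁+Z₂), |Z| = 10.55 Ω, ∠Z = -16.50°
|Y| = 1/|Z| = 94.81 mS

94.81 mS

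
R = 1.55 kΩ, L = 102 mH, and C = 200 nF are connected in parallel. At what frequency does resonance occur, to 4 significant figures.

1.114 kHz

ω₀ = 1/√(LC) = 1/√(0.102 × 2e-07) = 7001 rad/s
f₀ = ω₀/(2π) = 1.114 kHz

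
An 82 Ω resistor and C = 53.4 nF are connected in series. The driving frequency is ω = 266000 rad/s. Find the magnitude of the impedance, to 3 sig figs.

108 Ω

X_C = 1/(ωC) = 70.4 Ω
Z = 82.0 − j70.4 Ω
|Z| = √(82.0² + 70.4²) = 108 Ω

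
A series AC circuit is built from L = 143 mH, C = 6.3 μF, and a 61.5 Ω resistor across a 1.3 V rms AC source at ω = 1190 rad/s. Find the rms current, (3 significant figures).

X_L = ωL = 170 Ω
X_C = 1/(ωC) = 133 Ω
Net reactance X = X_L − X_C = 36.8 Ω
Z = 61.5 + j36.8 Ω
|Z| = √(61.5² + 36.8²) = 71.7 Ω
I = V/|Z| = 1.3/71.7 = 18.1 mA

18.1 mA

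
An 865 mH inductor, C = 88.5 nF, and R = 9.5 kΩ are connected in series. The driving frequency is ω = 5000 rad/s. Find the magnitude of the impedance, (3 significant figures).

X_L = ωL = 4320 Ω
X_C = 1/(ωC) = 2260 Ω
Net reactance X = X_L − X_C = 2070 Ω
Z = 9500 + j2070 Ω
|Z| = √(9500² + 2070²) = 9720 Ω

9720 Ω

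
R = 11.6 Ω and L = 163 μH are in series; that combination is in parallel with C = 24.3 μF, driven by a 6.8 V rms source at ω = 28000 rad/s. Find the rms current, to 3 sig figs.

4.46 A

X_L = ωL = 4.56 Ω
X_C = 1/(ωC) = 1.47 Ω
Branch 1 (R+jX_L): Z₁ = 11.6 + j4.56 Ω, |Z₁| = 12.5 Ω
Branch 2 (−jX_C): Z₂ = −j1.47 Ω
Parallel: Z = Z₁Z₂/(Z₁+Z₂), |Z| = 1.53 Ω, ∠Z = -83.5°
I = V/|Z| = 6.8/1.53 = 4.46 A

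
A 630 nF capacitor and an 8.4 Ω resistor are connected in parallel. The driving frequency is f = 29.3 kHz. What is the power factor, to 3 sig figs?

ω = 2πf = 184100 rad/s
X_C = 1/(ωC) = 8.62 Ω
Parallel: admittances add. Y = 1/R + jωC
Y = (0.119 + j0.116) S
|Y| = 0.166 S → |Z| = 1/|Y| = 6.02 Ω, ∠Z = −∠Y = -44.3°
cos φ = cos(-44.3°) = 0.716

0.716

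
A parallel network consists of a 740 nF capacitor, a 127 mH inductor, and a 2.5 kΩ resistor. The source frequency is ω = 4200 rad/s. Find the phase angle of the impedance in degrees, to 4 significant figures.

-72.03°

X_L = ωL = 533.4 Ω
X_C = 1/(ωC) = 321.8 Ω
Parallel: admittances add. Y = 1/R + 1/(jωL) + jωC
Y = (0.0004000 + j0.001233) S
|Y| = 0.001296 S → |Z| = 1/|Y| = 771.3 Ω, ∠Z = −∠Y = -72.03°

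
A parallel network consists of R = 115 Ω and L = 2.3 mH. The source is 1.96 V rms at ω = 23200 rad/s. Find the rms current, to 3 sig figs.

40.5 mA

X_L = ωL = 53.4 Ω
Parallel: admittances add. Y = 1/R + 1/(jωL)
Y = (0.00870 − j0.0187) S
|Y| = 0.0207 S → |Z| = 1/|Y| = 48.4 Ω, ∠Z = −∠Y = 65.1°
I = V/|Z| = 1.96/48.4 = 40.5 mA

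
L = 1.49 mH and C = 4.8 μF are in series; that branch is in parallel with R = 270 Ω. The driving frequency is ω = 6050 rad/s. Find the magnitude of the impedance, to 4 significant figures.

X_L = ωL = 9.014 Ω
X_C = 1/(ωC) = 34.44 Ω
Branch 1: Z₁ = R = 270.0 Ω
Branch 2 (series LC): Z₂ = j(X_L − X_C) = −j25.42 Ω
Parallel: Z = Z₁Z₂/(Z₁+Z₂), |Z| = 25.31 Ω, ∠Z = -84.62°

25.31 Ω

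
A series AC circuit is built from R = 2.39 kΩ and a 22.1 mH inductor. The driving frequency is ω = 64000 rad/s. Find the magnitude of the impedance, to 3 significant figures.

2780 Ω

X_L = ωL = 1410 Ω
Z = 2390 + j1410 Ω
|Z| = √(2390² + 1410²) = 2780 Ω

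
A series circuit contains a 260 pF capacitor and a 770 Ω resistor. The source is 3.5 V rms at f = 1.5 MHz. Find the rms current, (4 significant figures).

ω = 2πf = 9.425e+06 rad/s
X_C = 1/(ωC) = 408.1 Ω
Z = 770.0 − j408.1 Ω
|Z| = √(770.0² + 408.1²) = 871.5 Ω
I = V/|Z| = 3.5/871.5 = 4.016 mA

4.016 mA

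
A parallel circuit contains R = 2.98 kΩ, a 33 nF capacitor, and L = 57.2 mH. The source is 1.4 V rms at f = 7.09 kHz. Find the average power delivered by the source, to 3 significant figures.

ω = 2πf = 44550 rad/s
X_L = ωL = 2550 Ω
X_C = 1/(ωC) = 680 Ω
Parallel: admittances add. Y = 1/R + 1/(jωL) + jωC
Y = (0.000336 + j0.00108) S
|Y| = 0.00113 S → |Z| = 1/|Y| = 886 Ω, ∠Z = −∠Y = -72.7°
I = V/|Z| = 1.58 mA
P = VI cos φ = 1.4 × 0.00158 × cos(-72.7°) = 658 μW

658 μW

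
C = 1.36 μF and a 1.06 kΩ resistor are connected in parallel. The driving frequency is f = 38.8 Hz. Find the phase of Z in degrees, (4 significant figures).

ω = 2πf = 243.8 rad/s
X_C = 1/(ωC) = 3016 Ω
Parallel: admittances add. Y = 1/R + jωC
Y = (0.0009434 + j0.0003316) S
|Y| = 0.001000 S → |Z| = 1/|Y| = 1000 Ω, ∠Z = −∠Y = -19.36°

-19.36°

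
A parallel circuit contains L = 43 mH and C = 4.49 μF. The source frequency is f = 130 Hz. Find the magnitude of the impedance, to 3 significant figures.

ω = 2πf = 816.8 rad/s
X_L = ωL = 35.1 Ω
X_C = 1/(ωC) = 273 Ω
Parallel: admittances add. Y = 1/(jωL) + jωC
Y = (0 − j0.0248) S
|Y| = 0.0248 S → |Z| = 1/|Y| = 40.3 Ω, ∠Z = −∠Y = 90.0°

40.3 Ω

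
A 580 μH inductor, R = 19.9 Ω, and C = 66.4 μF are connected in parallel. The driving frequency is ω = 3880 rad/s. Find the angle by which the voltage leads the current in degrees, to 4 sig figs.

74.94°

X_L = ωL = 2.250 Ω
X_C = 1/(ωC) = 3.882 Ω
Parallel: admittances add. Y = 1/R + 1/(jωL) + jωC
Y = (0.05025 − j0.1867) S
|Y| = 0.1934 S → |Z| = 1/|Y| = 5.171 Ω, ∠Z = −∠Y = 74.94°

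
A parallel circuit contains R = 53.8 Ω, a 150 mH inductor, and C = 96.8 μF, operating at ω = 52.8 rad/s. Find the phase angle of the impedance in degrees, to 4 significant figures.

X_L = ωL = 7.920 Ω
X_C = 1/(ωC) = 195.7 Ω
Parallel: admittances add. Y = 1/R + 1/(jωL) + jωC
Y = (0.01859 − j0.1212) S
|Y| = 0.1226 S → |Z| = 1/|Y| = 8.159 Ω, ∠Z = −∠Y = 81.28°

81.28°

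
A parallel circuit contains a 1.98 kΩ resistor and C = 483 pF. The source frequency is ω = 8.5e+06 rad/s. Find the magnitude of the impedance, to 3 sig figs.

242 Ω

X_C = 1/(ωC) = 244 Ω
Parallel: admittances add. Y = 1/R + jωC
Y = (0.000505 + j0.00411) S
|Y| = 0.00414 S → |Z| = 1/|Y| = 242 Ω, ∠Z = −∠Y = -83.0°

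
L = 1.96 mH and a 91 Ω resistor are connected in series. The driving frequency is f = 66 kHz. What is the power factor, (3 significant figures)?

0.111

ω = 2πf = 414700 rad/s
X_L = ωL = 813 Ω
Z = 91.0 + j813 Ω
|Z| = √(91.0² + 813²) = 818 Ω
∠Z = arctan(813/91.0) = 83.6°
cos φ = cos(83.6°) = 0.111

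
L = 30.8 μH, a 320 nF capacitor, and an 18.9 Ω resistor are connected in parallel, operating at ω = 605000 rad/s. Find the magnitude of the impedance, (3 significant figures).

X_L = ωL = 18.6 Ω
X_C = 1/(ωC) = 5.17 Ω
Parallel: admittances add. Y = 1/R + 1/(jωL) + jωC
Y = (0.0529 + j0.140) S
|Y| = 0.150 S → |Z| = 1/|Y| = 6.68 Ω, ∠Z = −∠Y = -69.3°

6.68 Ω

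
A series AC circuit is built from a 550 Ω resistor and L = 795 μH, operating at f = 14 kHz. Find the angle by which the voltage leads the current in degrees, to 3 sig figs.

ω = 2πf = 87960 rad/s
X_L = ωL = 69.9 Ω
Z = 550 + j69.9 Ω
|Z| = √(550² + 69.9²) = 554 Ω
∠Z = arctan(69.9/550) = 7.25°

7.25°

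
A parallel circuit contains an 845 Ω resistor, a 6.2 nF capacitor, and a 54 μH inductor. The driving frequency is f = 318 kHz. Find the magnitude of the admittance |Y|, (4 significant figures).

3.337 mS

ω = 2πf = 1.998e+06 rad/s
X_L = ωL = 107.9 Ω
X_C = 1/(ωC) = 80.72 Ω
Parallel: admittances add. Y = 1/R + 1/(jωL) + jωC
Y = (0.001183 + j0.003120) S
|Y| = 0.003337 S → |Z| = 1/|Y| = 299.7 Ω, ∠Z = −∠Y = -69.23°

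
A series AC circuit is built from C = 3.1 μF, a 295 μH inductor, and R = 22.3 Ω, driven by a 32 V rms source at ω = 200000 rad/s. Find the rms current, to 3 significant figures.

520 mA

X_L = ωL = 59.0 Ω
X_C = 1/(ωC) = 1.61 Ω
Net reactance X = X_L − X_C = 57.4 Ω
Z = 22.3 + j57.4 Ω
|Z| = √(22.3² + 57.4²) = 61.6 Ω
I = V/|Z| = 32/61.6 = 520 mA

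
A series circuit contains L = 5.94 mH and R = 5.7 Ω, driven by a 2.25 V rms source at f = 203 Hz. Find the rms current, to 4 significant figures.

237.3 mA

ω = 2πf = 1275 rad/s
X_L = ωL = 7.576 Ω
Z = 5.700 + j7.576 Ω
|Z| = √(5.700² + 7.576²) = 9.481 Ω
I = V/|Z| = 2.25/9.481 = 237.3 mA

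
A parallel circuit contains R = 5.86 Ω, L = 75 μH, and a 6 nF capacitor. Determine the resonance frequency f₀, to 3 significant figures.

ω₀ = 1/√(LC) = 1/√(7.5e-05 × 6e-09) = 1.491e+06 rad/s
f₀ = ω₀/(2π) = 237 kHz

237 kHz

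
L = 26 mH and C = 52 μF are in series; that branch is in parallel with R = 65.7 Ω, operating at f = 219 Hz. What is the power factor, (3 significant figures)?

0.315

ω = 2πf = 1376 rad/s
X_L = ωL = 35.8 Ω
X_C = 1/(ωC) = 14.0 Ω
Branch 1: Z₁ = R = 65.7 Ω
Branch 2 (series LC): Z₂ = j(X_L − X_C) = j21.8 Ω
Parallel: Z = Z₁Z₂/(Z₁+Z₂), |Z| = 20.7 Ω, ∠Z = 71.6°
cos φ = cos(71.6°) = 0.315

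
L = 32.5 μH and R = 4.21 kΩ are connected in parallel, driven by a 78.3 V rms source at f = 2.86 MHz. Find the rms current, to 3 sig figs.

ω = 2πf = 1.797e+07 rad/s
X_L = ωL = 584 Ω
Parallel: admittances add. Y = 1/R + 1/(jωL)
Y = (0.000238 − j0.00171) S
|Y| = 0.00173 S → |Z| = 1/|Y| = 578 Ω, ∠Z = −∠Y = 82.1°
I = V/|Z| = 78.3/578 = 135 mA

135 mA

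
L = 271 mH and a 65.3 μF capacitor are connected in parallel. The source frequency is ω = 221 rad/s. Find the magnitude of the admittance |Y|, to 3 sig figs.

2.27 mS

X_L = ωL = 59.9 Ω
X_C = 1/(ωC) = 69.3 Ω
Parallel: admittances add. Y = 1/(jωL) + jωC
Y = (0 − j0.00227) S
|Y| = 0.00227 S → |Z| = 1/|Y| = 441 Ω, ∠Z = −∠Y = 90.0°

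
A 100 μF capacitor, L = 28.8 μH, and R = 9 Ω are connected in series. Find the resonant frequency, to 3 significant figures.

2.97 kHz

ω₀ = 1/√(LC) = 1/√(2.88e-05 × 0.0001) = 18630 rad/s
f₀ = ω₀/(2π) = 2.97 kHz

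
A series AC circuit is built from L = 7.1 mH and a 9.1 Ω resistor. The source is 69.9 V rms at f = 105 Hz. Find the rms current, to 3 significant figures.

ω = 2πf = 659.7 rad/s
X_L = ωL = 4.68 Ω
Z = 9.10 + j4.68 Ω
|Z| = √(9.10² + 4.68²) = 10.2 Ω
I = V/|Z| = 69.9/10.2 = 6.83 A

6.83 A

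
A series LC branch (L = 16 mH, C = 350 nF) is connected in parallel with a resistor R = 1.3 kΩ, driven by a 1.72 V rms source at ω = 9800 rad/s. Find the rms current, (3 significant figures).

12.8 mA

X_L = ωL = 157 Ω
X_C = 1/(ωC) = 292 Ω
Branch 1: Z₁ = R = 1300 Ω
Branch 2 (series LC): Z₂ = j(X_L − X_C) = −j135 Ω
Parallel: Z = Z₁Z₂/(Z₁+Z₂), |Z| = 134 Ω, ∠Z = -84.1°
I = V/|Z| = 1.72/134 = 12.8 mA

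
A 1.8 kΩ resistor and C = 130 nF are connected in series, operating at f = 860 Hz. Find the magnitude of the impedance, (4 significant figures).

ω = 2πf = 5404 rad/s
X_C = 1/(ωC) = 1424 Ω
Z = 1800 − j1424 Ω
|Z| = √(1800² + 1424²) = 2295 Ω

2295 Ω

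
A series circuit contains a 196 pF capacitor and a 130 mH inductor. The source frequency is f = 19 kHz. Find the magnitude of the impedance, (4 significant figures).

27220 Ω

ω = 2πf = 119400 rad/s
X_L = ωL = 15520 Ω
X_C = 1/(ωC) = 42740 Ω
Net reactance X = X_L − X_C = -27220 Ω
Z = − j27220 Ω
|Z| = √(0² + 27220²) = 27220 Ω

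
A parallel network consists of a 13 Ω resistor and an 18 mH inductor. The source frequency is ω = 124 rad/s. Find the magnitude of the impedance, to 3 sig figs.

X_L = ωL = 2.23 Ω
Parallel: admittances add. Y = 1/R + 1/(jωL)
Y = (0.0769 − j0.448) S
|Y| = 0.455 S → |Z| = 1/|Y| = 2.20 Ω, ∠Z = −∠Y = 80.3°

2.20 Ω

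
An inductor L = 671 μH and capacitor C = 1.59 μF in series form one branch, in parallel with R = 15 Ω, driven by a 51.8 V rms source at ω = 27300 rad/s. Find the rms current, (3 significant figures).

11.5 A

X_L = ωL = 18.3 Ω
X_C = 1/(ωC) = 23.0 Ω
Branch 1: Z₁ = R = 15.0 Ω
Branch 2 (series LC): Z₂ = j(X_L − X_C) = −j4.72 Ω
Parallel: Z = Z₁Z₂/(Z₁+Z₂), |Z| = 4.50 Ω, ∠Z = -72.5°
I = V/|Z| = 51.8/4.50 = 11.5 A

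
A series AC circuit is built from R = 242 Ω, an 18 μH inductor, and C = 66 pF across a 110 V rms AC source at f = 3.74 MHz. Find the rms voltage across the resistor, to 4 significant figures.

81.09 V

ω = 2πf = 2.35e+07 rad/s
X_L = ωL = 423.0 Ω
X_C = 1/(ωC) = 644.8 Ω
Net reactance X = X_L − X_C = -221.8 Ω
Z = 242.0 − j221.8 Ω
|Z| = √(242.0² + 221.8²) = 328.3 Ω
I = V/|Z| = 335.1 mA
V_R = I·|Z_R| = 0.3351 × 242.0 = 81.09 V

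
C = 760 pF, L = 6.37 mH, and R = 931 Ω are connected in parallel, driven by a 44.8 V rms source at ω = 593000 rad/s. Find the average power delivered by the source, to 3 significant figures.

2.16 W

X_L = ωL = 3780 Ω
X_C = 1/(ωC) = 2220 Ω
Parallel: admittances add. Y = 1/R + 1/(jωL) + jωC
Y = (0.00107 + j0.000186) S
|Y| = 0.00109 S → |Z| = 1/|Y| = 917 Ω, ∠Z = −∠Y = -9.82°
I = V/|Z| = 48.8 mA
P = VI cos φ = 44.8 × 0.0488 × cos(-9.82°) = 2.16 W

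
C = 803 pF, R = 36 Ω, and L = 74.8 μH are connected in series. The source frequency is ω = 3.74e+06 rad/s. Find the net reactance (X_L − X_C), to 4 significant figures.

X_L = ωL = 279.8 Ω
X_C = 1/(ωC) = 333.0 Ω
X = 279.8 − 333.0 = -53.22 Ω

-53.22 Ω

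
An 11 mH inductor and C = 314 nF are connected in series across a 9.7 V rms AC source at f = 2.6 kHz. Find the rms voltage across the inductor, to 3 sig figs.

114 V

ω = 2πf = 16340 rad/s
X_L = ωL = 180 Ω
X_C = 1/(ωC) = 195 Ω
Net reactance X = X_L − X_C = -15.2 Ω
Z = − j15.2 Ω
|Z| = √(0² + 15.2²) = 15.2 Ω
I = V/|Z| = 636 mA
V_L = I·|Z_L| = 0.636 × 180 = 114 V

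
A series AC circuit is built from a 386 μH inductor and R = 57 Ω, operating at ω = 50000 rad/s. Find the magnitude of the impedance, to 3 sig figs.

60.2 Ω

X_L = ωL = 19.3 Ω
Z = 57.0 + j19.3 Ω
|Z| = √(57.0² + 19.3²) = 60.2 Ω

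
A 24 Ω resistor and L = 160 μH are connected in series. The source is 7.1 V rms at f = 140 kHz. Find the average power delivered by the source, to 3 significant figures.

59.4 mW

ω = 2πf = 879600 rad/s
X_L = ωL = 141 Ω
Z = 24.0 + j141 Ω
|Z| = √(24.0² + 141²) = 143 Ω
∠Z = arctan(141/24.0) = 80.3°
I = V/|Z| = 49.7 mA
P = VI cos φ = 7.1 × 0.0497 × cos(80.3°) = 59.4 mW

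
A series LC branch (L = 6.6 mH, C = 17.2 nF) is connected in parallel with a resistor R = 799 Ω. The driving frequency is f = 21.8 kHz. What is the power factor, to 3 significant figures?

0.515

ω = 2πf = 137000 rad/s
X_L = ωL = 904 Ω
X_C = 1/(ωC) = 424 Ω
Branch 1: Z₁ = R = 799 Ω
Branch 2 (series LC): Z₂ = j(X_L − X_C) = j480 Ω
Parallel: Z = Z₁Z₂/(Z₁+Z₂), |Z| = 411 Ω, ∠Z = 59.0°
cos φ = cos(59.0°) = 0.515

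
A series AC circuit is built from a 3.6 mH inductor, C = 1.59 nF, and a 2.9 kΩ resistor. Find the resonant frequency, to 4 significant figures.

66.52 kHz

ω₀ = 1/√(LC) = 1/√(0.0036 × 1.59e-09) = 418000 rad/s
f₀ = ω₀/(2π) = 66.52 kHz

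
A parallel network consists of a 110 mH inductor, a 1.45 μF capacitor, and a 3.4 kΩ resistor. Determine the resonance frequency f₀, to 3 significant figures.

ω₀ = 1/√(LC) = 1/√(0.11 × 1.45e-06) = 2504 rad/s
f₀ = ω₀/(2π) = 399 Hz

399 Hz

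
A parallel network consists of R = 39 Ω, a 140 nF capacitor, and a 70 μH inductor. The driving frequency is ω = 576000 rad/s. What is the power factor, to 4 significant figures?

X_L = ωL = 40.32 Ω
X_C = 1/(ωC) = 12.40 Ω
Parallel: admittances add. Y = 1/R + 1/(jωL) + jωC
Y = (0.02564 + j0.05584) S
|Y| = 0.06144 S → |Z| = 1/|Y| = 16.27 Ω, ∠Z = −∠Y = -65.34°
cos φ = cos(-65.34°) = 0.4173

0.4173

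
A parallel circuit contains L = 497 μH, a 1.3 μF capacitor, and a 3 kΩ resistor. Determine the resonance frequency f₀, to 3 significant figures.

6.26 kHz

ω₀ = 1/√(LC) = 1/√(0.000497 × 1.3e-06) = 39340 rad/s
f₀ = ω₀/(2π) = 6.26 kHz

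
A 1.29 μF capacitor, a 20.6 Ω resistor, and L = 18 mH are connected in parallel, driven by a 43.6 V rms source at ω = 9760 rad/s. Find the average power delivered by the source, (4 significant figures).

X_L = ωL = 175.7 Ω
X_C = 1/(ωC) = 79.43 Ω
Parallel: admittances add. Y = 1/R + 1/(jωL) + jωC
Y = (0.04854 + j0.006898) S
|Y| = 0.04903 S → |Z| = 1/|Y| = 20.40 Ω, ∠Z = −∠Y = -8.088°
I = V/|Z| = 2.138 A
P = VI cos φ = 43.6 × 2.138 × cos(-8.088°) = 92.28 W

92.28 W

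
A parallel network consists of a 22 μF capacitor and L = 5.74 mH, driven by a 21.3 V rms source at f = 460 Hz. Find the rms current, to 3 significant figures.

70.5 mA

ω = 2πf = 2890 rad/s
X_L = ωL = 16.6 Ω
X_C = 1/(ωC) = 15.7 Ω
Parallel: admittances add. Y = 1/(jωL) + jωC
Y = (0 + j0.00331) S
|Y| = 0.00331 S → |Z| = 1/|Y| = 302 Ω, ∠Z = −∠Y = -90.0°
I = V/|Z| = 21.3/302 = 70.5 mA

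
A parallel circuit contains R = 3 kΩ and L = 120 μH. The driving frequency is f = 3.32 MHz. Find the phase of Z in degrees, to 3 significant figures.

50.2°

ω = 2πf = 2.086e+07 rad/s
X_L = ωL = 2500 Ω
Parallel: admittances add. Y = 1/R + 1/(jωL)
Y = (0.000333 − j0.000399) S
|Y| = 0.000520 S → |Z| = 1/|Y| = 1920 Ω, ∠Z = −∠Y = 50.2°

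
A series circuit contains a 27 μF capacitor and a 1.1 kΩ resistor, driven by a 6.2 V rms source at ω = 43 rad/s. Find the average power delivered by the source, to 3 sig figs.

X_C = 1/(ωC) = 861 Ω
Z = 1100 − j861 Ω
|Z| = √(1100² + 861²) = 1400 Ω
∠Z = arctan(-861/1100) = -38.1°
I = V/|Z| = 4.44 mA
P = VI cos φ = 6.2 × 0.00444 × cos(-38.1°) = 21.7 mW

21.7 mW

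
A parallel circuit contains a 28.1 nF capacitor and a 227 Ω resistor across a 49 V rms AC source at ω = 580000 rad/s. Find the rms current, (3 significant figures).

X_C = 1/(ωC) = 61.4 Ω
Parallel: admittances add. Y = 1/R + jωC
Y = (0.00441 + j0.0163) S
|Y| = 0.0169 S → |Z| = 1/|Y| = 59.2 Ω, ∠Z = −∠Y = -74.9°
I = V/|Z| = 49/59.2 = 827 mA

827 mA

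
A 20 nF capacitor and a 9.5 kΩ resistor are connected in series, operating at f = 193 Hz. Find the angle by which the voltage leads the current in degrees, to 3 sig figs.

ω = 2πf = 1213 rad/s
X_C = 1/(ωC) = 41200 Ω
Z = 9500 − j41200 Ω
|Z| = √(9500² + 41200²) = 42300 Ω
∠Z = arctan(-41200/9500) = -77.0°

-77.0°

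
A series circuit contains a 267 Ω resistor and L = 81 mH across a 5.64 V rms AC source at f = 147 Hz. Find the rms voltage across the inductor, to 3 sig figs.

ω = 2πf = 923.6 rad/s
X_L = ωL = 74.8 Ω
Z = 267 + j74.8 Ω
|Z| = √(267² + 74.8²) = 277 Ω
I = V/|Z| = 20.3 mA
V_L = I·|Z_L| = 0.0203 × 74.8 = 1.52 V

1.52 V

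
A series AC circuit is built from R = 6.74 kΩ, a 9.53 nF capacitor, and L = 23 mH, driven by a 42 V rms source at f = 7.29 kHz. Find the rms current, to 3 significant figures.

ω = 2πf = 45800 rad/s
X_L = ωL = 1050 Ω
X_C = 1/(ωC) = 2290 Ω
Net reactance X = X_L − X_C = -1240 Ω
Z = 6740 − j1240 Ω
|Z| = √(6740² + 1240²) = 6850 Ω
I = V/|Z| = 42/6850 = 6.13 mA

6.13 mA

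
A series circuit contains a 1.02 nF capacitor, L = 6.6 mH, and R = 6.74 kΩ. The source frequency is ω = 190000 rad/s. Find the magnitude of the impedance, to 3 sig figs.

7790 Ω

X_L = ωL = 1250 Ω
X_C = 1/(ωC) = 5160 Ω
Net reactance X = X_L − X_C = -3910 Ω
Z = 6740 − j3910 Ω
|Z| = √(6740² + 3910²) = 7790 Ω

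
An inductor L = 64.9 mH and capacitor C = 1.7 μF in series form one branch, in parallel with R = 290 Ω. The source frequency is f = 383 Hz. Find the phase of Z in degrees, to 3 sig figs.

ω = 2πf = 2406 rad/s
X_L = ωL = 156 Ω
X_C = 1/(ωC) = 244 Ω
Branch 1: Z₁ = R = 290 Ω
Branch 2 (series LC): Z₂ = j(X_L − X_C) = −j88.3 Ω
Parallel: Z = Z₁Z₂/(Z₁+Z₂), |Z| = 84.4 Ω, ∠Z = -73.1°

-73.1°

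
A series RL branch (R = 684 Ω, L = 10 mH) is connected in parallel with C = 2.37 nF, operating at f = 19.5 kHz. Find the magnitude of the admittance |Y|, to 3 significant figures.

ω = 2πf = 122500 rad/s
X_L = ωL = 1230 Ω
X_C = 1/(ωC) = 3440 Ω
Branch 1 (R+jX_L): Z₁ = 684 + j1230 Ω, |Z₁| = 1400 Ω
Branch 2 (−jX_C): Z₂ = −j3440 Ω
Parallel: Z = Z₁Z₂/(Z₁+Z₂), |Z| = 2080 Ω, ∠Z = 43.7°
|Y| = 1/|Z| = 480 μS

480 μS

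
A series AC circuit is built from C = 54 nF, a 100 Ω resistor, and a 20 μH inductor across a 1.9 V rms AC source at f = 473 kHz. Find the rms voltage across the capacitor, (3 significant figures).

0.105 V

ω = 2πf = 2.972e+06 rad/s
X_L = ωL = 59.4 Ω
X_C = 1/(ωC) = 6.23 Ω
Net reactance X = X_L − X_C = 53.2 Ω
Z = 100 + j53.2 Ω
|Z| = √(100² + 53.2²) = 113 Ω
I = V/|Z| = 16.8 mA
V_C = I·|Z_C| = 0.0168 × 6.23 = 0.105 V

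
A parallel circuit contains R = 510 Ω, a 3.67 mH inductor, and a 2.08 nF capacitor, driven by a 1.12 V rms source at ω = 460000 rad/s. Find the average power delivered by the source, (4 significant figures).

2.460 mW

X_L = ωL = 1688 Ω
X_C = 1/(ωC) = 1045 Ω
Parallel: admittances add. Y = 1/R + 1/(jωL) + jωC
Y = (0.001961 + j0.0003645) S
|Y| = 0.001994 S → |Z| = 1/|Y| = 501.4 Ω, ∠Z = −∠Y = -10.53°
I = V/|Z| = 2.234 mA
P = VI cos φ = 1.12 × 0.002234 × cos(-10.53°) = 2.460 mW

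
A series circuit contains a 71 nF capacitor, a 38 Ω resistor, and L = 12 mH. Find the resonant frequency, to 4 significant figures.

ω₀ = 1/√(LC) = 1/√(0.012 × 7.1e-08) = 34260 rad/s
f₀ = ω₀/(2π) = 5.453 kHz

5.453 kHz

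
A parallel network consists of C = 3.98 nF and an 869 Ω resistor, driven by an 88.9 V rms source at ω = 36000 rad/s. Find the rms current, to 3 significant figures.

103 mA

X_C = 1/(ωC) = 6980 Ω
Parallel: admittances add. Y = 1/R + jωC
Y = (0.00115 + j0.000143) S
|Y| = 0.00116 S → |Z| = 1/|Y| = 862 Ω, ∠Z = −∠Y = -7.10°
I = V/|Z| = 88.9/862 = 103 mA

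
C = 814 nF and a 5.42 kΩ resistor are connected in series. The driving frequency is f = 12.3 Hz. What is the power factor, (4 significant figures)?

ω = 2πf = 77.28 rad/s
X_C = 1/(ωC) = 15900 Ω
Z = 5420 − j15900 Ω
|Z| = √(5420² + 15900²) = 16790 Ω
∠Z = arctan(-15900/5420) = -71.17°
cos φ = cos(-71.17°) = 0.3227

0.3227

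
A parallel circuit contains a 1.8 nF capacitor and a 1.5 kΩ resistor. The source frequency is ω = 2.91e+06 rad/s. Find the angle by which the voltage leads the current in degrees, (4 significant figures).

X_C = 1/(ωC) = 190.9 Ω
Parallel: admittances add. Y = 1/R + jωC
Y = (0.0006667 + j0.005238) S
|Y| = 0.005280 S → |Z| = 1/|Y| = 189.4 Ω, ∠Z = −∠Y = -82.75°

-82.75°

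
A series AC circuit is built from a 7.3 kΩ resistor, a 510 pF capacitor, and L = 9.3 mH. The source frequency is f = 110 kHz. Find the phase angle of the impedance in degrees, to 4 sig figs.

26.19°

ω = 2πf = 691200 rad/s
X_L = ωL = 6428 Ω
X_C = 1/(ωC) = 2837 Ω
Net reactance X = X_L − X_C = 3591 Ω
Z = 7300 + j3591 Ω
|Z| = √(7300² + 3591²) = 8135 Ω
∠Z = arctan(3591/7300) = 26.19°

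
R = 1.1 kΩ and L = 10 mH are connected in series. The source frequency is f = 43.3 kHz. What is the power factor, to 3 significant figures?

ω = 2πf = 272100 rad/s
X_L = ωL = 2720 Ω
Z = 1100 + j2720 Ω
|Z| = √(1100² + 2720²) = 2930 Ω
∠Z = arctan(2720/1100) = 68.0°
cos φ = cos(68.0°) = 0.375

0.375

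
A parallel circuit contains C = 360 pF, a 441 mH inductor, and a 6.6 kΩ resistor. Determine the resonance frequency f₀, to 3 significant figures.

12.6 kHz

ω₀ = 1/√(LC) = 1/√(0.441 × 3.6e-10) = 79370 rad/s
f₀ = ω₀/(2π) = 12.6 kHz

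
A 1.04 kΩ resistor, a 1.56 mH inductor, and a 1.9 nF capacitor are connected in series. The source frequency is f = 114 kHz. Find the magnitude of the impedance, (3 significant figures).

1110 Ω

ω = 2πf = 716300 rad/s
X_L = ωL = 1120 Ω
X_C = 1/(ωC) = 735 Ω
Net reactance X = X_L − X_C = 383 Ω
Z = 1040 + j383 Ω
|Z| = √(1040² + 383²) = 1110 Ω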